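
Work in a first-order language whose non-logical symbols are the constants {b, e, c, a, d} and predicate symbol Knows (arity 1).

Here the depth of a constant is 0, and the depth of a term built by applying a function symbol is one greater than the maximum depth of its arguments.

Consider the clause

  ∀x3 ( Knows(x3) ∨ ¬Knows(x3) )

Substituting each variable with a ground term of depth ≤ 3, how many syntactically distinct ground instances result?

5

Ground terms of depth ≤ 3:
  With no function symbols every ground term is a constant, so there are exactly 5 ground terms at every depth bound.
  N_0 = 5
  N_1 = 5
  N_2 = 5
  N_3 = 5
  Explicitly: b, e, c, a, d.
So there are 5 ground terms available for substitution.
The clause has 1 distinct variable (x3), which appears in the body. In the free term algebra distinct substitutions yield syntactically distinct ground instances.
Number of ground instances = 5.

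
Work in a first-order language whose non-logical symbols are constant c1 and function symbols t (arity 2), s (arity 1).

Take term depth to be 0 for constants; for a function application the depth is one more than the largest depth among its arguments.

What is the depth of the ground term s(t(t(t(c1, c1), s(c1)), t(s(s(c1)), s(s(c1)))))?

5

depth(t(c1, c1)) = 1 + max(0, 0) = 1
depth(s(c1)) = 1 + depth(c1) = 1 + 0 = 1
depth(t(t(c1, c1), s(c1))) = 1 + max(1, 1) = 2
depth(s(s(c1))) = 1 + depth(s(c1)) = 1 + 1 = 2
depth(t(s(s(c1)), s(s(c1)))) = 1 + max(2, 2) = 3
depth(t(t(t(c1, c1), s(c1)), t(s(s(c1)), s(s(c1))))) = 1 + max(2, 3) = 4
depth(s(t(t(t(c1, c1), s(c1)), t(s(s(c1)), s(s(c1)))))) = 1 + depth(t(t(t(c1, c1), s(c1)), t(s(s(c1)), s(s(c1))))) = 1 + 4 = 5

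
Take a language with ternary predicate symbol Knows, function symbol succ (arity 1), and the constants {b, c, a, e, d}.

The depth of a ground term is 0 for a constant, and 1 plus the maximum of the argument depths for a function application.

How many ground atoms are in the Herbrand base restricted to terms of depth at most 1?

1000

First count ground terms of depth ≤ 1.
Count level by level. With function symbols succ/1, the terms of depth ≤ k are the 5 constants together with each function applied to depth-≤(k−1) tuples, so N_k = 5 + N_{k-1}.
N_0 = 5
N_1 = 5 + 5 = 10
Explicitly: b, c, a, e, d, succ(b), succ(c), succ(a), succ(e), succ(d).
So |H| = 10.
For each predicate symbol, the number of ground atoms is |H| raised to its arity; summing:
  Knows: 10^3 = 1000
Total ground atoms: 1000.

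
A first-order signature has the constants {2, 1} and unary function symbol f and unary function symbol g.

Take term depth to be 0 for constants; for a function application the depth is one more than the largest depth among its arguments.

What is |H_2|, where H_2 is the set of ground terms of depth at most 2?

Let N_k count ground terms of depth at most k. Each non-constant term of depth ≤ k is some function symbol applied to depth-≤(k−1) arguments, giving N_k = 2 + N_{k-1} + N_{k-1}.
N_0 = 2
N_1 = 2 + 2 + 2 = 6
N_2 = 2 + 6 + 6 = 14

14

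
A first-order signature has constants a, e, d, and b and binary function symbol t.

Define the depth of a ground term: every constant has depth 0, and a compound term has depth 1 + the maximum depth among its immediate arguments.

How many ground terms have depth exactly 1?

16

If N_k denotes the number of depth-≤k ground terms, the 4 constants give N_0 = 4, and each function symbol of arity r contributes N_{k-1}^r new terms at level k: N_k = 4 + N_{k-1}^2.
N_0 = 4
N_1 = 4 + 4^2 = 20
Terms of depth exactly 1: N_1 − N_0 = 20 − 4 = 16.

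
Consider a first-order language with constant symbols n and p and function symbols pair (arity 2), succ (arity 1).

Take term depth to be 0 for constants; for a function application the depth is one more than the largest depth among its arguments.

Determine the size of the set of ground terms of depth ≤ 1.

Let N_k = |{terms of depth ≤ k}|. Then N_0 = 2 and N_k = 2 + N_{k-1}^2 + N_{k-1} for k ≥ 1 (one summand per function symbol, arity giving the exponent).
N_0 = 2
N_1 = 2 + 2^2 + 2 = 8
Explicitly: n, p, pair(n, n), pair(n, p), pair(p, n), pair(p, p), succ(n), succ(p).

8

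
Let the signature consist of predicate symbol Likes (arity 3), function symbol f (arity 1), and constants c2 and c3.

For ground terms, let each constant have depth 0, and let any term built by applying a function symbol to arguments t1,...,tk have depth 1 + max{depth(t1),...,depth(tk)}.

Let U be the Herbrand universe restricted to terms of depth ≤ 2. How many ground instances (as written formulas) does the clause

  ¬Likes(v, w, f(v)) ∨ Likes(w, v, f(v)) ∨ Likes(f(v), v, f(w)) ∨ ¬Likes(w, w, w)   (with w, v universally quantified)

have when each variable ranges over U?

36

Ground terms of depth ≤ 2:
  Count level by level. With function symbols f/1, the terms of depth ≤ k are the 2 constants together with each function applied to depth-≤(k−1) tuples, so N_k = 2 + N_{k-1}.
  N_0 = 2
  N_1 = 2 + 2 = 4
  N_2 = 2 + 4 = 6
So there are 6 ground terms available for substitution.
The clause has 2 distinct variables (w, v), each appearing in the body. In the free term algebra distinct substitutions yield syntactically distinct ground instances.
Number of ground instances = 6^2 = 36.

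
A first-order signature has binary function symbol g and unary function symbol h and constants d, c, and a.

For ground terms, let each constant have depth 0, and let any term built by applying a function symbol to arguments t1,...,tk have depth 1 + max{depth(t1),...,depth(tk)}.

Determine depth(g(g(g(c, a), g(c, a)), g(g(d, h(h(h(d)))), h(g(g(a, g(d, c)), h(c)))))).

depth(g(c, a)) = 1 + max(0, 0) = 1
depth(g(g(c, a), g(c, a))) = 1 + max(1, 1) = 2
depth(h(d)) = 1 + depth(d) = 1 + 0 = 1
depth(h(h(d))) = 1 + depth(h(d)) = 1 + 1 = 2
depth(h(h(h(d)))) = 1 + depth(h(h(d))) = 1 + 2 = 3
depth(g(d, h(h(h(d))))) = 1 + max(0, 3) = 4
depth(g(d, c)) = 1 + max(0, 0) = 1
depth(g(a, g(d, c))) = 1 + max(0, 1) = 2
depth(h(c)) = 1 + depth(c) = 1 + 0 = 1
depth(g(g(a, g(d, c)), h(c))) = 1 + max(2, 1) = 3
depth(h(g(g(a, g(d, c)), h(c)))) = 1 + depth(g(g(a, g(d, c)), h(c))) = 1 + 3 = 4
depth(g(g(d, h(h(h(d)))), h(g(g(a, g(d, c)), h(c))))) = 1 + max(4, 4) = 5
depth(g(g(g(c, a), g(c, a)), g(g(d, h(h(h(d)))), h(g(g(a, g(d, c)), h(c)))))) = 1 + max(2, 5) = 6

6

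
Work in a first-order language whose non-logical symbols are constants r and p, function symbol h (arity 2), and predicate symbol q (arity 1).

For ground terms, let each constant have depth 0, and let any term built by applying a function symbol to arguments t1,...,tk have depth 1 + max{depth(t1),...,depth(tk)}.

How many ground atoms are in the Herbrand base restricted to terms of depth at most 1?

First count ground terms of depth ≤ 1.
Write N_k for the number of ground terms of depth ≤ k. A term of depth ≤ k is either a constant or a function symbol applied to arguments of depth ≤ k−1, so N_k = 2 + N_{k-1}^2.
N_0 = 2
N_1 = 2 + 2^2 = 6
Explicitly: r, p, h(r, r), h(r, p), h(p, r), h(p, p).
So |H| = 6.
Each predicate of arity r yields |H|^r ground atoms (one per choice of an r-tuple from H):
  q: 6
Total ground atoms: 6.

6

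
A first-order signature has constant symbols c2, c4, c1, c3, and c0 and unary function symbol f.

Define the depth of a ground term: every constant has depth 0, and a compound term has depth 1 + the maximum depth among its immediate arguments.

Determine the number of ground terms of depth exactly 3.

Let N_k count ground terms of depth at most k. Each non-constant term of depth ≤ k is some function symbol applied to depth-≤(k−1) arguments, giving N_k = 5 + N_{k-1}.
N_0 = 5
N_1 = 5 + 5 = 10
N_2 = 5 + 10 = 15
N_3 = 5 + 15 = 20
Terms of depth exactly 3: N_3 − N_2 = 20 − 15 = 5.

5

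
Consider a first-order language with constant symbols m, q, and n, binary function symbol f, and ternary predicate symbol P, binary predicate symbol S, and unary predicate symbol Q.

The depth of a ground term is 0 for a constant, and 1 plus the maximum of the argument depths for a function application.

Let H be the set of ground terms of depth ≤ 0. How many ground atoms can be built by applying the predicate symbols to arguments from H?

First count ground terms of depth ≤ 0.
Let N_k count ground terms of depth at most k. Each non-constant term of depth ≤ k is some function symbol applied to depth-≤(k−1) arguments, giving N_k = 3 + N_{k-1}^2.
N_0 = 3
Explicitly: m, q, n.
So |H| = 3.
For each predicate symbol, the number of ground atoms is |H| raised to its arity; summing:
  P: 3^3 = 27;  S: 3^2 = 9;  Q: 3
Total ground atoms: 27 + 9 + 3 = 39.

39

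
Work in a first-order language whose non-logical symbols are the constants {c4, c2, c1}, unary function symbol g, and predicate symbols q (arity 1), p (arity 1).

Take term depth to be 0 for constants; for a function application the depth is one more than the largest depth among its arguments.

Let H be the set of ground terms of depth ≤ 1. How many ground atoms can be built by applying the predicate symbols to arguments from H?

12

First count ground terms of depth ≤ 1.
If N_k denotes the number of depth-≤k ground terms, the 3 constants give N_0 = 3, and each function symbol of arity r contributes N_{k-1}^r new terms at level k: N_k = 3 + N_{k-1}.
N_0 = 3
N_1 = 3 + 3 = 6
So |H| = 6.
Each predicate of arity r yields |H|^r ground atoms (one per choice of an r-tuple from H):
  q: 6;  p: 6
Total ground atoms: 6 + 6 = 12.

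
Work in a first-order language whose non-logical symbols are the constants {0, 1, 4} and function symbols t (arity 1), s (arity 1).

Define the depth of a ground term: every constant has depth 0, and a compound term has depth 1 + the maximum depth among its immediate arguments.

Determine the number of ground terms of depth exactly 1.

6

Let N_k count ground terms of depth at most k. Each non-constant term of depth ≤ k is some function symbol applied to depth-≤(k−1) arguments, giving N_k = 3 + N_{k-1} + N_{k-1}.
N_0 = 3
N_1 = 3 + 3 + 3 = 9
Terms of depth exactly 1: N_1 − N_0 = 9 − 3 = 6.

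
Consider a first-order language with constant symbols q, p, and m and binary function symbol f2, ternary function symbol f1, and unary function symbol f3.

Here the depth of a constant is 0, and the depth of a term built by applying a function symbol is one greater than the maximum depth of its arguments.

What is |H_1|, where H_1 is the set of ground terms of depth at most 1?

If N_k denotes the number of depth-≤k ground terms, the 3 constants give N_0 = 3, and each function symbol of arity r contributes N_{k-1}^r new terms at level k: N_k = 3 + N_{k-1}^2 + N_{k-1}^3 + N_{k-1}.
N_0 = 3
N_1 = 3 + 3^2 + 3^3 + 3 = 42

42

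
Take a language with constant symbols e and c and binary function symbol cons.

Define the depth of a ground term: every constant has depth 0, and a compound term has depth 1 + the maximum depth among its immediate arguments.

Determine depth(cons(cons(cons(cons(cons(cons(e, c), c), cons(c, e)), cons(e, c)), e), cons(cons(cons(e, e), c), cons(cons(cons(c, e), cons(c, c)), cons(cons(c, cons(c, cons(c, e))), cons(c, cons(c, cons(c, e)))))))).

depth(cons(e, c)) = 1 + max(0, 0) = 1
depth(cons(cons(e, c), c)) = 1 + max(1, 0) = 2
depth(cons(c, e)) = 1 + max(0, 0) = 1
depth(cons(cons(cons(e, c), c), cons(c, e))) = 1 + max(2, 1) = 3
depth(cons(cons(cons(cons(e, c), c), cons(c, e)), cons(e, c))) = 1 + max(3, 1) = 4
depth(cons(cons(cons(cons(cons(e, c), c), cons(c, e)), cons(e, c)), e)) = 1 + max(4, 0) = 5
depth(cons(e, e)) = 1 + max(0, 0) = 1
depth(cons(cons(e, e), c)) = 1 + max(1, 0) = 2
depth(cons(c, c)) = 1 + max(0, 0) = 1
depth(cons(cons(c, e), cons(c, c))) = 1 + max(1, 1) = 2
depth(cons(c, cons(c, e))) = 1 + max(0, 1) = 2
depth(cons(c, cons(c, cons(c, e)))) = 1 + max(0, 2) = 3
depth(cons(cons(c, cons(c, cons(c, e))), cons(c, cons(c, cons(c, e))))) = 1 + max(3, 3) = 4
depth(cons(cons(cons(c, e), cons(c, c)), cons(cons(c, cons(c, cons(c, e))), cons(c, cons(c, cons(c, e)))))) = 1 + max(2, 4) = 5
depth(cons(cons(cons(e, e), c), cons(cons(cons(c, e), cons(c, c)), cons(cons(c, cons(c, cons(c, e))), cons(c, cons(c, cons(c, e))))))) = 1 + max(2, 5) = 6
depth(cons(cons(cons(cons(cons(cons(e, c), c), cons(c, e)), cons(e, c)), e), cons(cons(cons(e, e), c), cons(cons(cons(c, e), cons(c, c)), cons(cons(c, cons(c, cons(c, e))), cons(c, cons(c, cons(c, e)))))))) = 1 + max(5, 6) = 7

7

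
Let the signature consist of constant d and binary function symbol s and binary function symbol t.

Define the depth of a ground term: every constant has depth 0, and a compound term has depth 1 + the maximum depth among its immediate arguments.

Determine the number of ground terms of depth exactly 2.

Let N_k = |{terms of depth ≤ k}|. Then N_0 = 1 and N_k = 1 + N_{k-1}^2 + N_{k-1}^2 for k ≥ 1 (one summand per function symbol, arity giving the exponent).
N_0 = 1
N_1 = 1 + 1^2 + 1^2 = 3
N_2 = 1 + 3^2 + 3^2 = 19
Terms of depth exactly 2: N_2 − N_1 = 19 − 3 = 16.

16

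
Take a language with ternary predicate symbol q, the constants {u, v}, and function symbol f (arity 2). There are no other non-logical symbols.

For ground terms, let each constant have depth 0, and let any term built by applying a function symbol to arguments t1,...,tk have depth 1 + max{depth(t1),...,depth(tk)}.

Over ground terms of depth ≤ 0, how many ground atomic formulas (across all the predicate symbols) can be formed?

First count ground terms of depth ≤ 0.
Write N_k for the number of ground terms of depth ≤ k. A term of depth ≤ k is either a constant or a function symbol applied to arguments of depth ≤ k−1, so N_k = 2 + N_{k-1}^2.
N_0 = 2
Explicitly: u, v.
So |H| = 2.
A ground atom is a predicate applied to a tuple of terms from H, so the count is the sum over predicates of |H|^arity:
  q: 2^3 = 8
Total ground atoms: 8.

8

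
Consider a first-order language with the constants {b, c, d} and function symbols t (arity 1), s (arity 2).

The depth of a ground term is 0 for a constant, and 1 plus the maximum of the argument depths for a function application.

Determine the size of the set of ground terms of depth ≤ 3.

Let N_k = |{terms of depth ≤ k}|. Then N_0 = 3 and N_k = 3 + N_{k-1} + N_{k-1}^2 for k ≥ 1 (one summand per function symbol, arity giving the exponent).
N_0 = 3
N_1 = 3 + 3 + 3^2 = 15
N_2 = 3 + 15 + 15^2 = 243
N_3 = 3 + 243 + 243^2 = 59295

59295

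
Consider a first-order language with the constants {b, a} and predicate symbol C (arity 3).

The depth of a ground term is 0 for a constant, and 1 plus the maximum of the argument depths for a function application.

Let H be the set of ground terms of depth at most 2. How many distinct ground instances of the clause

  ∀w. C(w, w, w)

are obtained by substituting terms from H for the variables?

Ground terms of depth ≤ 2:
  With no function symbols every ground term is a constant, so there are exactly 2 ground terms at every depth bound.
  N_0 = 2
  N_1 = 2
  N_2 = 2
  Explicitly: b, a.
So there are 2 ground terms available for substitution.
There is 1 variable to instantiate (w),  occurring in at least one literal, so different choices give different ground instances.
Number of ground instances = 2.

2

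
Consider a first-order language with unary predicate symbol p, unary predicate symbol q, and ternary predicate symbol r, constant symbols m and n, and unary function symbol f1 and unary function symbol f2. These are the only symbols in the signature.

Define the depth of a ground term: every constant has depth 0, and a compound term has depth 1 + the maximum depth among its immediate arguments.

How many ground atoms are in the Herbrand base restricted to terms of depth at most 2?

First count ground terms of depth ≤ 2.
Let N_k = |{terms of depth ≤ k}|. Then N_0 = 2 and N_k = 2 + N_{k-1} + N_{k-1} for k ≥ 1 (one summand per function symbol, arity giving the exponent).
N_0 = 2
N_1 = 2 + 2 + 2 = 6
N_2 = 2 + 6 + 6 = 14
So |H| = 14.
For each predicate symbol, the number of ground atoms is |H| raised to its arity; summing:
  p: 14;  q: 14;  r: 14^3 = 2744
Total ground atoms: 14 + 14 + 2744 = 2772.

2772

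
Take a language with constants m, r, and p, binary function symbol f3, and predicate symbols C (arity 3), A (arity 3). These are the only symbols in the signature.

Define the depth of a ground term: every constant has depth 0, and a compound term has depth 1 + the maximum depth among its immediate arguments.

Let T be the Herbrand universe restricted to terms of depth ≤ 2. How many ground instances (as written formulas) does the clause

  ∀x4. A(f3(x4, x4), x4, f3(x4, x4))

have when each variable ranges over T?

147

Ground terms of depth ≤ 2:
  Let N_k = |{terms of depth ≤ k}|. Then N_0 = 3 and N_k = 3 + N_{k-1}^2 for k ≥ 1 (one summand per function symbol, arity giving the exponent).
  N_0 = 3
  N_1 = 3 + 3^2 = 12
  N_2 = 3 + 12^2 = 147
So there are 147 ground terms available for substitution.
The variable x4 ranges independently over the available ground terms, and distinct assignments produce distinct instances.
Number of ground instances = 147.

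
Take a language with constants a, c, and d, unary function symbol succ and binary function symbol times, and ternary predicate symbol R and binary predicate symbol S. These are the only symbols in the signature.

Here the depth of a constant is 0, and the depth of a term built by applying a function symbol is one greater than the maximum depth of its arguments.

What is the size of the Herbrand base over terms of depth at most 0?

36

First count ground terms of depth ≤ 0.
Let N_k = |{terms of depth ≤ k}|. Then N_0 = 3 and N_k = 3 + N_{k-1} + N_{k-1}^2 for k ≥ 1 (one summand per function symbol, arity giving the exponent).
N_0 = 3
Explicitly: a, c, d.
So |H| = 3.
For each predicate symbol, the number of ground atoms is |H| raised to its arity; summing:
  R: 3^3 = 27;  S: 3^2 = 9
Total ground atoms: 27 + 9 = 36.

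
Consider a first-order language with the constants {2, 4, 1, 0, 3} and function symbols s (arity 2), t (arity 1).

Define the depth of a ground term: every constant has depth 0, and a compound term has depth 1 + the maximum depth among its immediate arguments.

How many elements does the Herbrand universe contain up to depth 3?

1601495

If N_k denotes the number of depth-≤k ground terms, the 5 constants give N_0 = 5, and each function symbol of arity r contributes N_{k-1}^r new terms at level k: N_k = 5 + N_{k-1}^2 + N_{k-1}.
N_0 = 5
N_1 = 5 + 5^2 + 5 = 35
N_2 = 5 + 35^2 + 35 = 1265
N_3 = 5 + 1265^2 + 1265 = 1601495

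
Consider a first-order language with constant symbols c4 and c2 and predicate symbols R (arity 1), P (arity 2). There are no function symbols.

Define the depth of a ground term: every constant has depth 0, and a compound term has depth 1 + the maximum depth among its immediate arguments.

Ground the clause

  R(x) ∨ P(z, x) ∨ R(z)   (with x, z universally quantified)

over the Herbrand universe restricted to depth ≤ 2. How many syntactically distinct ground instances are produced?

4

Ground terms of depth ≤ 2:
  With no function symbols every ground term is a constant, so there are exactly 2 ground terms at every depth bound.
  N_0 = 2
  N_1 = 2
  N_2 = 2
So there are 2 ground terms available for substitution.
Each of x, z ranges independently over the available ground terms, and distinct assignments produce distinct instances.
Number of ground instances = 2^2 = 4.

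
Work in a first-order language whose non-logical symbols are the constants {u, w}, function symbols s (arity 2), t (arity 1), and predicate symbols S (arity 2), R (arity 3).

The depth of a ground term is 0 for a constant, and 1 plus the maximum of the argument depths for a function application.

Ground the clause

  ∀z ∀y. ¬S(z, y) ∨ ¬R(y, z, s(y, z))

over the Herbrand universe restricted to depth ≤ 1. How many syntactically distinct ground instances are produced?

Ground terms of depth ≤ 1:
  Let N_k = |{terms of depth ≤ k}|. Then N_0 = 2 and N_k = 2 + N_{k-1}^2 + N_{k-1} for k ≥ 1 (one summand per function symbol, arity giving the exponent).
  N_0 = 2
  N_1 = 2 + 2^2 + 2 = 8
  Explicitly: u, w, s(u, u), s(u, w), s(w, u), s(w, w), t(u), t(w).
So there are 8 ground terms available for substitution.
There are 2 variables to instantiate (z, y), each occurring in at least one literal, so different choices give different ground instances.
Number of ground instances = 8^2 = 64.

64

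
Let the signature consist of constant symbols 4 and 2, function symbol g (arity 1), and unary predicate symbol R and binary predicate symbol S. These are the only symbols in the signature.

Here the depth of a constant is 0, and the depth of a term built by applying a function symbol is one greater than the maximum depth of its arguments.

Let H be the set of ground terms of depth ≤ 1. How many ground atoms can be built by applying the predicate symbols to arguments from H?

20

First count ground terms of depth ≤ 1.
Count level by level. With function symbols g/1, the terms of depth ≤ k are the 2 constants together with each function applied to depth-≤(k−1) tuples, so N_k = 2 + N_{k-1}.
N_0 = 2
N_1 = 2 + 2 = 4
Explicitly: 4, 2, g(4), g(2).
So |H| = 4.
Ground atoms are formed by filling each argument slot of a predicate with a term from H, so an r-ary predicate gives |H|^r atoms:
  R: 4;  S: 4^2 = 16
Total ground atoms: 4 + 16 = 20.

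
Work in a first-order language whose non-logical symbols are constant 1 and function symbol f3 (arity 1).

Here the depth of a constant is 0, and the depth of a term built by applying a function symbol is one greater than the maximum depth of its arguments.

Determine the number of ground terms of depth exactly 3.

1

Let N_k count ground terms of depth at most k. Each non-constant term of depth ≤ k is some function symbol applied to depth-≤(k−1) arguments, giving N_k = 1 + N_{k-1}.
N_0 = 1
N_1 = 1 + 1 = 2
N_2 = 1 + 2 = 3
N_3 = 1 + 3 = 4
Terms of depth exactly 3: N_3 − N_2 = 4 − 3 = 1.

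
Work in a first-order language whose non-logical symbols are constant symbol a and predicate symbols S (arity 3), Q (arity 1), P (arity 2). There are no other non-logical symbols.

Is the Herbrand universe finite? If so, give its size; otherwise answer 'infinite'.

There are no function symbols, so the only ground term is the single constant.
The Herbrand universe is {a}, finite with 1 element.

1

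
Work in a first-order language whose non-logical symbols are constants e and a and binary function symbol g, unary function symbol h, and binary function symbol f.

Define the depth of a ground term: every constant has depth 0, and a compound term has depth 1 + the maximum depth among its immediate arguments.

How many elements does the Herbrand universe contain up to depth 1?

If N_k denotes the number of depth-≤k ground terms, the 2 constants give N_0 = 2, and each function symbol of arity r contributes N_{k-1}^r new terms at level k: N_k = 2 + N_{k-1}^2 + N_{k-1} + N_{k-1}^2.
N_0 = 2
N_1 = 2 + 2^2 + 2 + 2^2 = 12
Explicitly: e, a, g(e, e), g(e, a), g(a, e), g(a, a), h(e), h(a), f(e, e), f(e, a), f(a, e), f(a, a).

12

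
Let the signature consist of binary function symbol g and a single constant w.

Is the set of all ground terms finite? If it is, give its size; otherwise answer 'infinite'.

infinite

The signature has at least one function symbol (g, arity 2) and at least one constant (w).
Iterating g gives infinitely many distinct ground terms: w, g(w, w), g(g(w, w), g(w, w)), ...
So the Herbrand universe is infinite.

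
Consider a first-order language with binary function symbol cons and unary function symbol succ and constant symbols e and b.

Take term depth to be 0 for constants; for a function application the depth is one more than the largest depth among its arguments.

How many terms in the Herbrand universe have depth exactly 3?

Let N_k = |{terms of depth ≤ k}|. Then N_0 = 2 and N_k = 2 + N_{k-1}^2 + N_{k-1} for k ≥ 1 (one summand per function symbol, arity giving the exponent).
N_0 = 2
N_1 = 2 + 2^2 + 2 = 8
N_2 = 2 + 8^2 + 8 = 74
N_3 = 2 + 74^2 + 74 = 5552
Terms of depth exactly 3: N_3 − N_2 = 5552 − 74 = 5478.

5478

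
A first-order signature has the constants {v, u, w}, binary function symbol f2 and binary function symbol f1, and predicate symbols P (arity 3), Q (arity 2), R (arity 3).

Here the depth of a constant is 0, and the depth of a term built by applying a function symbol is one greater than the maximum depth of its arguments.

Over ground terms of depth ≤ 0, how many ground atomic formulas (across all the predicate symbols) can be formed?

63

First count ground terms of depth ≤ 0.
If N_k denotes the number of depth-≤k ground terms, the 3 constants give N_0 = 3, and each function symbol of arity r contributes N_{k-1}^r new terms at level k: N_k = 3 + N_{k-1}^2 + N_{k-1}^2.
N_0 = 3
So |H| = 3.
Each predicate of arity r yields |H|^r ground atoms (one per choice of an r-tuple from H):
  P: 3^3 = 27;  Q: 3^2 = 9;  R: 3^3 = 27
Total ground atoms: 27 + 9 + 27 = 63.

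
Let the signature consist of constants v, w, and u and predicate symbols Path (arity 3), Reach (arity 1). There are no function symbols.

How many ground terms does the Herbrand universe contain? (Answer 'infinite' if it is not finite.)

3

There are no function symbols, so every ground term is one of the 3 constants.
The Herbrand universe is {v, w, u}, which is finite with 3 elements.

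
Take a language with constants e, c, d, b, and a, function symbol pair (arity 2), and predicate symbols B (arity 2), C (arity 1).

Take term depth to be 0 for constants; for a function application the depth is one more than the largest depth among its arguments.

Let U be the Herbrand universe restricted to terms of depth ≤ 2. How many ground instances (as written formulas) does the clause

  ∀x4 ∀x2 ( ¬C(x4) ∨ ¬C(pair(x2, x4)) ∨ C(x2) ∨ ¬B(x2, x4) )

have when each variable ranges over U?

Ground terms of depth ≤ 2:
  Write N_k for the number of ground terms of depth ≤ k. A term of depth ≤ k is either a constant or a function symbol applied to arguments of depth ≤ k−1, so N_k = 5 + N_{k-1}^2.
  N_0 = 5
  N_1 = 5 + 5^2 = 30
  N_2 = 5 + 30^2 = 905
So there are 905 ground terms available for substitution.
The body mentions every one of the 2 quantified variables; since ground terms form a free algebra, no two substitutions collapse to the same formula.
Number of ground instances = 905^2 = 819025.

819025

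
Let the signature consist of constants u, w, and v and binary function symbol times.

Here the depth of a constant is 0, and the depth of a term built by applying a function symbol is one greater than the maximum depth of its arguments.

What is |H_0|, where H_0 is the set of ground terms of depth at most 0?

3

Let N_k count ground terms of depth at most k. Each non-constant term of depth ≤ k is some function symbol applied to depth-≤(k−1) arguments, giving N_k = 3 + N_{k-1}^2.
N_0 = 3
Explicitly: u, w, v.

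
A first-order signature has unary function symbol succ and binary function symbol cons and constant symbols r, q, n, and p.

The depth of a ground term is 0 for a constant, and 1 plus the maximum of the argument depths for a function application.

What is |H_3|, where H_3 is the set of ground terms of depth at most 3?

Let N_k count ground terms of depth at most k. Each non-constant term of depth ≤ k is some function symbol applied to depth-≤(k−1) arguments, giving N_k = 4 + N_{k-1} + N_{k-1}^2.
N_0 = 4
N_1 = 4 + 4 + 4^2 = 24
N_2 = 4 + 24 + 24^2 = 604
N_3 = 4 + 604 + 604^2 = 365424

365424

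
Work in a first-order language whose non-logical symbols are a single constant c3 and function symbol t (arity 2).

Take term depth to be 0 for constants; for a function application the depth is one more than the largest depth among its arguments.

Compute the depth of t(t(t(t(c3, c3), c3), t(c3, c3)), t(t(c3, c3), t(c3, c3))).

4

depth(t(c3, c3)) = 1 + max(0, 0) = 1
depth(t(t(c3, c3), c3)) = 1 + max(1, 0) = 2
depth(t(t(t(c3, c3), c3), t(c3, c3))) = 1 + max(2, 1) = 3
depth(t(t(c3, c3), t(c3, c3))) = 1 + max(1, 1) = 2
depth(t(t(t(t(c3, c3), c3), t(c3, c3)), t(t(c3, c3), t(c3, c3)))) = 1 + max(3, 2) = 4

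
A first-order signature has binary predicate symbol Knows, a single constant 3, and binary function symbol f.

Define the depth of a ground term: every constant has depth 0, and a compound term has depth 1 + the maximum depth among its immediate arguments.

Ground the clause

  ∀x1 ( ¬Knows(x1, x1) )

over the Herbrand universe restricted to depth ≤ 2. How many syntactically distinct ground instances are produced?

5

Ground terms of depth ≤ 2:
  Write N_k for the number of ground terms of depth ≤ k. A term of depth ≤ k is either a constant or a function symbol applied to arguments of depth ≤ k−1, so N_k = 1 + N_{k-1}^2.
  N_0 = 1
  N_1 = 1 + 1^2 = 2
  N_2 = 1 + 2^2 = 5
  Explicitly: 3, f(3, 3), f(3, f(3, 3)), f(f(3, 3), 3), f(f(3, 3), f(3, 3)).
So there are 5 ground terms available for substitution.
There is 1 variable to instantiate (x1),  occurring in at least one literal, so different choices give different ground instances.
Number of ground instances = 5.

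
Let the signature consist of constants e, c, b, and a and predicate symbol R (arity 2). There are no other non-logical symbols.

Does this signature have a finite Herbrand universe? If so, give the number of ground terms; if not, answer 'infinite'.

4

There are no function symbols, so every ground term is one of the 4 constants.
The Herbrand universe is {e, c, b, a}, which is finite with 4 elements.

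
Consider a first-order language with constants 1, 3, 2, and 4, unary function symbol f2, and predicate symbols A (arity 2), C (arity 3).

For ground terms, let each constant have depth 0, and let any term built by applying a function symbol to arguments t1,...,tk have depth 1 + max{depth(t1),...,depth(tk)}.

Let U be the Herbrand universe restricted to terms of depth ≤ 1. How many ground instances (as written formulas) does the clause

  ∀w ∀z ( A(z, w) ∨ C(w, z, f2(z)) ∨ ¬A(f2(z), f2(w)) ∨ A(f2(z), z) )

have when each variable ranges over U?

Ground terms of depth ≤ 1:
  Let N_k count ground terms of depth at most k. Each non-constant term of depth ≤ k is some function symbol applied to depth-≤(k−1) arguments, giving N_k = 4 + N_{k-1}.
  N_0 = 4
  N_1 = 4 + 4 = 8
  Explicitly: 1, 3, 2, 4, f2(1), f2(3), f2(2), f2(4).
So there are 8 ground terms available for substitution.
There are 2 variables to instantiate (w, z), each occurring in at least one literal, so different choices give different ground instances.
Number of ground instances = 8^2 = 64.

64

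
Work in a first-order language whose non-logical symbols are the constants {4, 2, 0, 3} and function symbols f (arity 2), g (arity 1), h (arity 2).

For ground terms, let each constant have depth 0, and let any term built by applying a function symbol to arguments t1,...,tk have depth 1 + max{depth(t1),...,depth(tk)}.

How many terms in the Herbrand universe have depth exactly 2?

Let N_k = |{terms of depth ≤ k}|. Then N_0 = 4 and N_k = 4 + N_{k-1}^2 + N_{k-1} + N_{k-1}^2 for k ≥ 1 (one summand per function symbol, arity giving the exponent).
N_0 = 4
N_1 = 4 + 4^2 + 4 + 4^2 = 40
N_2 = 4 + 40^2 + 40 + 40^2 = 3244
Terms of depth exactly 2: N_2 − N_1 = 3244 − 40 = 3204.

3204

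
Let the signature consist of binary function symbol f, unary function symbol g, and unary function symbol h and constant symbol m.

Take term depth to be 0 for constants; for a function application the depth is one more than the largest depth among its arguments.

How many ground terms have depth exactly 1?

3

Write N_k for the number of ground terms of depth ≤ k. A term of depth ≤ k is either a constant or a function symbol applied to arguments of depth ≤ k−1, so N_k = 1 + N_{k-1}^2 + N_{k-1} + N_{k-1}.
N_0 = 1
N_1 = 1 + 1^2 + 1 + 1 = 4
Terms of depth exactly 1: N_1 − N_0 = 4 − 1 = 3.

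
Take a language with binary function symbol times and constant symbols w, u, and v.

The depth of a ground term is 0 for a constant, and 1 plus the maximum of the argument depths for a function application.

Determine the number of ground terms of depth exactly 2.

135

Count level by level. With function symbols times/2, the terms of depth ≤ k are the 3 constants together with each function applied to depth-≤(k−1) tuples, so N_k = 3 + N_{k-1}^2.
N_0 = 3
N_1 = 3 + 3^2 = 12
N_2 = 3 + 12^2 = 147
Terms of depth exactly 2: N_2 − N_1 = 147 − 12 = 135.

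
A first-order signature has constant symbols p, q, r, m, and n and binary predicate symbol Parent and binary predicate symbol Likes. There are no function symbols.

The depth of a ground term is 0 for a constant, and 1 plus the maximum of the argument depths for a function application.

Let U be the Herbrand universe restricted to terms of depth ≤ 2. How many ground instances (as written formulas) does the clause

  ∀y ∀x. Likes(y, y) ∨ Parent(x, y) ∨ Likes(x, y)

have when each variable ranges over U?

25

Ground terms of depth ≤ 2:
  With no function symbols every ground term is a constant, so there are exactly 5 ground terms at every depth bound.
  N_0 = 5
  N_1 = 5
  N_2 = 5
  Explicitly: p, q, r, m, n.
So there are 5 ground terms available for substitution.
Each of y, x ranges independently over the available ground terms, and distinct assignments produce distinct instances.
Number of ground instances = 5^2 = 25.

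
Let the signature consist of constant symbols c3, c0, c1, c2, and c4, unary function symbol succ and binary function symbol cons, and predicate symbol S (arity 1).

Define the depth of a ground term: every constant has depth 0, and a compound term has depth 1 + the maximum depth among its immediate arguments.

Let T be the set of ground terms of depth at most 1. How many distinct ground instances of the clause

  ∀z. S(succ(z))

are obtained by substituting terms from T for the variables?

35

Ground terms of depth ≤ 1:
  Write N_k for the number of ground terms of depth ≤ k. A term of depth ≤ k is either a constant or a function symbol applied to arguments of depth ≤ k−1, so N_k = 5 + N_{k-1} + N_{k-1}^2.
  N_0 = 5
  N_1 = 5 + 5 + 5^2 = 35
So there are 35 ground terms available for substitution.
There is 1 variable to instantiate (z),  occurring in at least one literal, so different choices give different ground instances.
Number of ground instances = 35.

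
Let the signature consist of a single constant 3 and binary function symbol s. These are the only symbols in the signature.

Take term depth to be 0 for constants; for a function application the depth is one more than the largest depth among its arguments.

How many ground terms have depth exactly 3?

21

Let N_k = |{terms of depth ≤ k}|. Then N_0 = 1 and N_k = 1 + N_{k-1}^2 for k ≥ 1 (one summand per function symbol, arity giving the exponent).
N_0 = 1
N_1 = 1 + 1^2 = 2
N_2 = 1 + 2^2 = 5
N_3 = 1 + 5^2 = 26
Terms of depth exactly 3: N_3 − N_2 = 26 − 5 = 21.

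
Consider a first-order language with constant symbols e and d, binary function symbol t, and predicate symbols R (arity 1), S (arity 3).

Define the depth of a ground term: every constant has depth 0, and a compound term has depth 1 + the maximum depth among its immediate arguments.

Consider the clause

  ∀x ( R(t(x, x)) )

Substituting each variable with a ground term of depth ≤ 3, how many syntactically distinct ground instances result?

1446

Ground terms of depth ≤ 3:
  Let N_k count ground terms of depth at most k. Each non-constant term of depth ≤ k is some function symbol applied to depth-≤(k−1) arguments, giving N_k = 2 + N_{k-1}^2.
  N_0 = 2
  N_1 = 2 + 2^2 = 6
  N_2 = 2 + 6^2 = 38
  N_3 = 2 + 38^2 = 1446
So there are 1446 ground terms available for substitution.
The body mentions the single quantified variable x; since ground terms form a free algebra, no two substitutions collapse to the same formula.
Number of ground instances = 1446.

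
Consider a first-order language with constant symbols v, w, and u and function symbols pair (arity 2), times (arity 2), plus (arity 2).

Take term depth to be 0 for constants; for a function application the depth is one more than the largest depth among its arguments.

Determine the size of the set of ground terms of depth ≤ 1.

30

Let N_k = |{terms of depth ≤ k}|. Then N_0 = 3 and N_k = 3 + N_{k-1}^2 + N_{k-1}^2 + N_{k-1}^2 for k ≥ 1 (one summand per function symbol, arity giving the exponent).
N_0 = 3
N_1 = 3 + 3^2 + 3^2 + 3^2 = 30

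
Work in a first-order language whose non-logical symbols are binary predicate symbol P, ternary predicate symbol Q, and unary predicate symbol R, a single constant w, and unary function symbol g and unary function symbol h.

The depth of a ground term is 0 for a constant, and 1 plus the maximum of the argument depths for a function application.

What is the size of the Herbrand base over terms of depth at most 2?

399

First count ground terms of depth ≤ 2.
Let N_k = |{terms of depth ≤ k}|. Then N_0 = 1 and N_k = 1 + N_{k-1} + N_{k-1} for k ≥ 1 (one summand per function symbol, arity giving the exponent).
N_0 = 1
N_1 = 1 + 1 + 1 = 3
N_2 = 1 + 3 + 3 = 7
Explicitly: w, g(w), g(g(w)), g(h(w)), h(w), h(g(w)), h(h(w)).
So |H| = 7.
A ground atom is a predicate applied to a tuple of terms from H, so the count is the sum over predicates of |H|^arity:
  P: 7^2 = 49;  Q: 7^3 = 343;  R: 7
Total ground atoms: 49 + 343 + 7 = 399.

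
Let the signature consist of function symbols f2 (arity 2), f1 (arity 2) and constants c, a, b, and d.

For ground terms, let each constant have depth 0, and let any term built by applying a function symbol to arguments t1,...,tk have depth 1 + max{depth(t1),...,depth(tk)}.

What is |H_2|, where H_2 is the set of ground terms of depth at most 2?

Let N_k count ground terms of depth at most k. Each non-constant term of depth ≤ k is some function symbol applied to depth-≤(k−1) arguments, giving N_k = 4 + N_{k-1}^2 + N_{k-1}^2.
N_0 = 4
N_1 = 4 + 4^2 + 4^2 = 36
N_2 = 4 + 36^2 + 36^2 = 2596

2596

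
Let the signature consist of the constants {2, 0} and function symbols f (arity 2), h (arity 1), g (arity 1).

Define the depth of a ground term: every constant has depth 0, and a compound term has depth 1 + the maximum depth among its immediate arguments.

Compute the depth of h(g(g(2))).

depth(g(2)) = 1 + depth(2) = 1 + 0 = 1
depth(g(g(2))) = 1 + depth(g(2)) = 1 + 1 = 2
depth(h(g(g(2)))) = 1 + depth(g(g(2))) = 1 + 2 = 3

3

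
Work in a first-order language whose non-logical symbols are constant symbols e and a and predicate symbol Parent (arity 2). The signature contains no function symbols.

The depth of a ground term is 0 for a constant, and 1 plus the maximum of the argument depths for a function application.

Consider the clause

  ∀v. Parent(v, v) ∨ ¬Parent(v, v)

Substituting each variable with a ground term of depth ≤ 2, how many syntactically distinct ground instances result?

Ground terms of depth ≤ 2:
  With no function symbols every ground term is a constant, so there are exactly 2 ground terms at every depth bound.
  N_0 = 2
  N_1 = 2
  N_2 = 2
  Explicitly: e, a.
So there are 2 ground terms available for substitution.
The body mentions the single quantified variable v; since ground terms form a free algebra, no two substitutions collapse to the same formula.
Number of ground instances = 2.

2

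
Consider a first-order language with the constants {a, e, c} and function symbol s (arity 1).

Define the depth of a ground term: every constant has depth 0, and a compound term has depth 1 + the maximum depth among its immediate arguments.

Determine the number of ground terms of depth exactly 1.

3

If N_k denotes the number of depth-≤k ground terms, the 3 constants give N_0 = 3, and each function symbol of arity r contributes N_{k-1}^r new terms at level k: N_k = 3 + N_{k-1}.
N_0 = 3
N_1 = 3 + 3 = 6
Terms of depth exactly 1: N_1 − N_0 = 6 − 3 = 3.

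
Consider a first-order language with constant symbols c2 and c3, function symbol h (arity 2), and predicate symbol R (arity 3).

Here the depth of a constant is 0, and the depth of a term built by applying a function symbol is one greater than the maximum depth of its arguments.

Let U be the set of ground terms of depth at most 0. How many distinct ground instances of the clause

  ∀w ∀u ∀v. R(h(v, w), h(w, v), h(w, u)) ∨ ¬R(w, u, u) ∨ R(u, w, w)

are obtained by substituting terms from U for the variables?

8

Ground terms of depth ≤ 0:
  If N_k denotes the number of depth-≤k ground terms, the 2 constants give N_0 = 2, and each function symbol of arity r contributes N_{k-1}^r new terms at level k: N_k = 2 + N_{k-1}^2.
  N_0 = 2
  Explicitly: c2, c3.
So there are 2 ground terms available for substitution.
Each of w, u, v ranges independently over the available ground terms, and distinct assignments produce distinct instances.
Number of ground instances = 2^3 = 8.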